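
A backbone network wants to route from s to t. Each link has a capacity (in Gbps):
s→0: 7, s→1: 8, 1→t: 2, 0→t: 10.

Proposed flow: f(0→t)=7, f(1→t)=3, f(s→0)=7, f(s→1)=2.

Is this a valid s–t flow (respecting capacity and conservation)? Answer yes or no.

Capacity violated on 1→t: flow 3 > capacity 2.

No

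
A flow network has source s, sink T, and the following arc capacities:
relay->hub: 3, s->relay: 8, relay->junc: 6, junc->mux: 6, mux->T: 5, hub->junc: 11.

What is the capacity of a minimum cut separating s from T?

Max flow = 5 (via 1 augmenting path).
In the residual at optimum, the set reachable from s is {hub, junc, mux, relay, s}.
Cut edges: mux->T (cap 5). Sum = 5.

5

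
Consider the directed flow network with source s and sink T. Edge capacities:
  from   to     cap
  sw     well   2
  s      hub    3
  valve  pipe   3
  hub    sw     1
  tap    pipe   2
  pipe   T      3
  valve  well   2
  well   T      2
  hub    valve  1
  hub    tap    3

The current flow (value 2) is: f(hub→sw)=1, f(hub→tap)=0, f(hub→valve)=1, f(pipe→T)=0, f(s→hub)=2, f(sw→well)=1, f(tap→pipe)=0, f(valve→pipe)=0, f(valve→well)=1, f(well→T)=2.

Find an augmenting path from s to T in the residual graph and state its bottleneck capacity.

Residual along s→hub→tap→pipe→T: s→hub: 1, hub→tap: 3, tap→pipe: 2, pipe→T: 3.
Bottleneck = min = 1.

s→hub→tap→pipe→T, bottleneck 1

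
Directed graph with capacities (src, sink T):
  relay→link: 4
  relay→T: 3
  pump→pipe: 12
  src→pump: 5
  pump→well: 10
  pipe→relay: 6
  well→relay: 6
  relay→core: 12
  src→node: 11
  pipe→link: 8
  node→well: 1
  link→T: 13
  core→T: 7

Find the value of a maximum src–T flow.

Augment src→pump→pipe→relay→T: bottleneck 3. Total 3.
Augment src→pump→pipe→link→T: bottleneck 2. Total 5.
Augment src→node→well→relay→link→T: bottleneck 1. Total 6.
No augmenting path remains in the residual graph.

6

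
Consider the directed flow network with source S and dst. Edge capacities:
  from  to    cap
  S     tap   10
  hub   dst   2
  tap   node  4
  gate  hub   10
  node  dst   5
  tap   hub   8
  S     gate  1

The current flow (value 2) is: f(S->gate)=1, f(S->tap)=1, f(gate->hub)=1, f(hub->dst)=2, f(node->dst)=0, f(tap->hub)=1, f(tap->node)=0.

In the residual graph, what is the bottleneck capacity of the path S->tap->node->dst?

Residual capacities along the path: S->tap: 9, tap->node: 4, node->dst: 5.
Minimum is 4.

4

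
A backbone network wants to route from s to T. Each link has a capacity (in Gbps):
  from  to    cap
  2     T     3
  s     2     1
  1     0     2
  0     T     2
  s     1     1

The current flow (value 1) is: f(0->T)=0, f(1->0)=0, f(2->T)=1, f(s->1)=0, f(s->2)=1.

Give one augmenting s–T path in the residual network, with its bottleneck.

Residual along s->1->0->T: s->1: 1, 1->0: 2, 0->T: 2.
Bottleneck = min = 1.

s->1->0->T, bottleneck 1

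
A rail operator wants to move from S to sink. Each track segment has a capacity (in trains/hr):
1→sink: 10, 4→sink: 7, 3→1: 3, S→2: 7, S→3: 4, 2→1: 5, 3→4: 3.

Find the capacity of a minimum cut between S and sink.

9

Max flow = 9 (via 3 augmenting paths).
In the residual at optimum, the set reachable from S is {2, S}.
Cut edges: S→3 (cap 4), 2→1 (cap 5). Sum = 9.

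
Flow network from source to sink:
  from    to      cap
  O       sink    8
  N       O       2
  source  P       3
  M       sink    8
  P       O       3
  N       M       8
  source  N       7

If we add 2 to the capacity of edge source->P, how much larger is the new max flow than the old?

Original max flow = 10.
Even with extra capacity on source->P, another cut of capacity 10 remains binding.
New max flow = 10. Increase = 0.

0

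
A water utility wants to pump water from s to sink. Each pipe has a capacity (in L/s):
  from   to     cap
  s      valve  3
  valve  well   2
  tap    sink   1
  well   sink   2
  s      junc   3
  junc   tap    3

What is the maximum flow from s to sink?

Augment s->junc->tap->sink: bottleneck 1. Total 1.
Augment s->valve->well->sink: bottleneck 2. Total 3.
No augmenting path remains in the residual graph.

3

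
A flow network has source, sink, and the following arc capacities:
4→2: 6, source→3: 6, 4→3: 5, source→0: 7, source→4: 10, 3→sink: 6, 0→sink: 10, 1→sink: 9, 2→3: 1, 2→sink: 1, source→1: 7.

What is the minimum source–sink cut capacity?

Max flow = 21 (via 4 augmenting paths).
In the residual at optimum, the set reachable from source is {2, 3, 4, source}.
Cut edges: source→0 (cap 7), source→1 (cap 7), 2→sink (cap 1), 3→sink (cap 6). Sum = 21.

21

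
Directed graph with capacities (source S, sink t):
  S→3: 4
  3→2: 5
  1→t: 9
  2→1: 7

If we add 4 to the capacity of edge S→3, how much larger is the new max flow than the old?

1

Original max flow = 4.
After raising cap(S→3), augmenting paths through that edge carry 1 more unit.
New max flow = 5. Increase = 1.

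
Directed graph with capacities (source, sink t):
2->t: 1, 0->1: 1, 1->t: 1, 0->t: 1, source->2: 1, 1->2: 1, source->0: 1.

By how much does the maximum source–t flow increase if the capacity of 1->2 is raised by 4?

0

Original max flow = 2.
Edge 1->2 does not cross the min cut (source side {source}), so extra capacity there cannot help.
New max flow = 2. Increase = 0.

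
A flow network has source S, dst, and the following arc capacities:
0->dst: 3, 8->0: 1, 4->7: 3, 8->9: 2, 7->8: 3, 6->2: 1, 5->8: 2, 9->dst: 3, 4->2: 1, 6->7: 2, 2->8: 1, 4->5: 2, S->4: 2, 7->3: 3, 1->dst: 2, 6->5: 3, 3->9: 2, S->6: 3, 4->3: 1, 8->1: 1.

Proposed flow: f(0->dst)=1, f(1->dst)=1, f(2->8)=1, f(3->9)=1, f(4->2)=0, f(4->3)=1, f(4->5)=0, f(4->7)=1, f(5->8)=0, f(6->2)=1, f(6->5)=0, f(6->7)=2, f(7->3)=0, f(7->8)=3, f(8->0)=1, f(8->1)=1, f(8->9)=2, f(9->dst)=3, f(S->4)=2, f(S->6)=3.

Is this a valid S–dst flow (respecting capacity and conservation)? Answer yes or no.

Every edge has 0 ≤ f(e) ≤ cap(e).
At each intermediate node, inflow equals outflow.

Yes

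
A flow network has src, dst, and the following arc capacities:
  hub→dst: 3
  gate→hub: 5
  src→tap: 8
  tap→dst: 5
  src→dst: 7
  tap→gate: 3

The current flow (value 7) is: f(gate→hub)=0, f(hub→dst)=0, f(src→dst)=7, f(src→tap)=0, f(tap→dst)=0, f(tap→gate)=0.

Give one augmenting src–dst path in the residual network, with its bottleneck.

src→tap→dst, bottleneck 5

Residual along src→tap→dst: src→tap: 8, tap→dst: 5.
Bottleneck = min = 5.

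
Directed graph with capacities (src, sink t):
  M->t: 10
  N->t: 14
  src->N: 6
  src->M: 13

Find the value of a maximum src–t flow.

Augment src->M->t: bottleneck 10. Total 10.
Augment src->N->t: bottleneck 6. Total 16.
No augmenting path remains in the residual graph.

16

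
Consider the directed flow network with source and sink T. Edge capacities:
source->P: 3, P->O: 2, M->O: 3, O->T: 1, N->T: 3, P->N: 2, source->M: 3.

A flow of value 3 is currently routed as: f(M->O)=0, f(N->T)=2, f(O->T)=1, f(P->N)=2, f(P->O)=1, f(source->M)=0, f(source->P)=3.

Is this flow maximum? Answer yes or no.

Yes

Residual reachable from source: {M, O, P, source}; T is not reachable.
Saturated cut: P->N, O->T with total capacity 3 = current flow value. Flow is maximum.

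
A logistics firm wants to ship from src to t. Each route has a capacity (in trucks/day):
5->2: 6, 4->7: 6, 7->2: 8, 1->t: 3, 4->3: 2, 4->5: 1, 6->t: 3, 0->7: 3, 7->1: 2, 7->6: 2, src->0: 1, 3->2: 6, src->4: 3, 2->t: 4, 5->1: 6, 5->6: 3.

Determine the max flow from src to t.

4

Augment src->4->5->1->t: bottleneck 1. Total 1.
Augment src->4->3->2->t: bottleneck 2. Total 3.
Augment src->0->7->2->t: bottleneck 1. Total 4.
No augmenting path remains in the residual graph.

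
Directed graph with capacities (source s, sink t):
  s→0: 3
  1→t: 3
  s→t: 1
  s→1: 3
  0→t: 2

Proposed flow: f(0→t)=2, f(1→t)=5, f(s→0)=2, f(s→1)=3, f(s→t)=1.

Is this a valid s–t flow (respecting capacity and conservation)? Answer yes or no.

Capacity violated on 1→t: flow 5 > capacity 3.

No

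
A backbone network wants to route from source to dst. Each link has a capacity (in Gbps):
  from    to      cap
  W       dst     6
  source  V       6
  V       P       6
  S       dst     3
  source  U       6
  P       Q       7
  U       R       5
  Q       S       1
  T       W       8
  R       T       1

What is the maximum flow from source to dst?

Augment source->V->P->Q->S->dst: bottleneck 1. Total 1.
Augment source->U->R->T->W->dst: bottleneck 1. Total 2.
No augmenting path remains in the residual graph.

2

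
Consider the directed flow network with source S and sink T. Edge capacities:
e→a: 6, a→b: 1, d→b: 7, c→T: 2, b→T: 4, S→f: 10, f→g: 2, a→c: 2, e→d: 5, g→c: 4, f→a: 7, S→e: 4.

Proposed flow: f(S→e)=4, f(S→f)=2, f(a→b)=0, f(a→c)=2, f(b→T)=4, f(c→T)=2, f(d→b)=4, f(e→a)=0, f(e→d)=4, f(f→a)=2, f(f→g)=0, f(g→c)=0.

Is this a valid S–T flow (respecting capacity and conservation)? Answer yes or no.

Every edge has 0 ≤ f(e) ≤ cap(e).
At each intermediate node, inflow equals outflow.

Yes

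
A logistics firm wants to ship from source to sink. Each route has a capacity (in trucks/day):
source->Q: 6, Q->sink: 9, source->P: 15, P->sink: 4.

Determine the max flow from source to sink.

10

Augment source->Q->sink: bottleneck 6. Total 6.
Augment source->P->sink: bottleneck 4. Total 10.
No augmenting path remains in the residual graph.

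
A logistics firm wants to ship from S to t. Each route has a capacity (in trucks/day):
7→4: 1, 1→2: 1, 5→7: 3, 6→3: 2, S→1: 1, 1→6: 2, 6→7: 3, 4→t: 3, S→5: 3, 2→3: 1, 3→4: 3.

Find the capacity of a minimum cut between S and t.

Max flow = 2 (via 2 augmenting paths).
In the residual at optimum, the set reachable from S is {5, 7, S}.
Cut edges: S→1 (cap 1), 7→4 (cap 1). Sum = 2.

2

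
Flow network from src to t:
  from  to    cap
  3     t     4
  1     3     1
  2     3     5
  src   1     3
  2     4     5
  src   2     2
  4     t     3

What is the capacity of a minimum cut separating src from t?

3

Max flow = 3 (via 2 augmenting paths).
In the residual at optimum, the set reachable from src is {1, src}.
Cut edges: src->2 (cap 2), 1->3 (cap 1). Sum = 3.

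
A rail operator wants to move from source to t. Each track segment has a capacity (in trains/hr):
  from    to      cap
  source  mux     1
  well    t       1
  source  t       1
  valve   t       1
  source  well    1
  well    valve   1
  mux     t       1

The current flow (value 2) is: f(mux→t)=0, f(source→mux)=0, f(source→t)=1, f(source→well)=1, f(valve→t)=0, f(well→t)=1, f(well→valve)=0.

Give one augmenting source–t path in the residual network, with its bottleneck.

Residual along source→mux→t: source→mux: 1, mux→t: 1.
Bottleneck = min = 1.

source→mux→t, bottleneck 1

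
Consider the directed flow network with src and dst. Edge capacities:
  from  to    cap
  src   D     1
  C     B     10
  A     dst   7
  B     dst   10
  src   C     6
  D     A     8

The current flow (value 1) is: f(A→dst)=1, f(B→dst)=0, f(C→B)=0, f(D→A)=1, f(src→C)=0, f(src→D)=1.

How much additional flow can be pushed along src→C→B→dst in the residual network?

Residual capacities along the path: src→C: 6, C→B: 10, B→dst: 10.
Minimum is 6.

6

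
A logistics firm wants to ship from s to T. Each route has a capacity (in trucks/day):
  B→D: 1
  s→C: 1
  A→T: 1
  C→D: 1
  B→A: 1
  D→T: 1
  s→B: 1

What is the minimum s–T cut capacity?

2

Max flow = 2 (via 2 augmenting paths).
In the residual at optimum, the set reachable from s is {s}.
Cut edges: s→C (cap 1), s→B (cap 1). Sum = 2.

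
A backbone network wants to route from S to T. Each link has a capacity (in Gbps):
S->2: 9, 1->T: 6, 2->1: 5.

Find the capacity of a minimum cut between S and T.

Max flow = 5 (via 1 augmenting path).
In the residual at optimum, the set reachable from S is {2, S}.
Cut edges: 2->1 (cap 5). Sum = 5.

5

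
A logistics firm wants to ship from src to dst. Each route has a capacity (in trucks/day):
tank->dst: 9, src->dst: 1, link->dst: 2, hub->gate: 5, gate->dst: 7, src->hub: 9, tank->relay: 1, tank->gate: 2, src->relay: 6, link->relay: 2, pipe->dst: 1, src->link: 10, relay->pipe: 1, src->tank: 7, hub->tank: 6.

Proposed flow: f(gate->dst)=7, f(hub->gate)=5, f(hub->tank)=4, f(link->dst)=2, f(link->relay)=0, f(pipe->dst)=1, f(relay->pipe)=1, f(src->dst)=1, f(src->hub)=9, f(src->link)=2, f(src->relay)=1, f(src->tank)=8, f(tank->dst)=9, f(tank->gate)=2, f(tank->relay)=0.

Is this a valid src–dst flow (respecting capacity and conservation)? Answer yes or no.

Capacity violated on src->tank: flow 8 > capacity 7.

No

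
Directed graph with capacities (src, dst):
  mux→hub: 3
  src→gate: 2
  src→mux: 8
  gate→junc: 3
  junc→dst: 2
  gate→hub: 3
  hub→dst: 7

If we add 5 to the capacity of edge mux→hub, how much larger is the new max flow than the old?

4

Original max flow = 5.
After raising cap(mux→hub), augmenting paths through that edge carry 4 more units.
New max flow = 9. Increase = 4.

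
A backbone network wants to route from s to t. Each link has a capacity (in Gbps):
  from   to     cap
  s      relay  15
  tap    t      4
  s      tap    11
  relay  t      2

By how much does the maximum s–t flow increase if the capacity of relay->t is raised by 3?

Original max flow = 6.
After raising cap(relay->t), augmenting paths through that edge carry 3 more units.
New max flow = 9. Increase = 3.

3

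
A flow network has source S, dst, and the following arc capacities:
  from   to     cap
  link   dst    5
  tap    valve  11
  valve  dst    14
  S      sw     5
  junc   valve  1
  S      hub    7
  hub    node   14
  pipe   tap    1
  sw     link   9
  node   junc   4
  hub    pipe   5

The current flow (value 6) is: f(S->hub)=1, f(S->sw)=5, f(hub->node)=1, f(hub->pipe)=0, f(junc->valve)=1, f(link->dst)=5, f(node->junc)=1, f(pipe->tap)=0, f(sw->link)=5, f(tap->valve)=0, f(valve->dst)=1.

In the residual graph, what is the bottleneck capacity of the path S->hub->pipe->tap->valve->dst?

1

Residual capacities along the path: S->hub: 6, hub->pipe: 5, pipe->tap: 1, tap->valve: 11, valve->dst: 13.
Minimum is 1.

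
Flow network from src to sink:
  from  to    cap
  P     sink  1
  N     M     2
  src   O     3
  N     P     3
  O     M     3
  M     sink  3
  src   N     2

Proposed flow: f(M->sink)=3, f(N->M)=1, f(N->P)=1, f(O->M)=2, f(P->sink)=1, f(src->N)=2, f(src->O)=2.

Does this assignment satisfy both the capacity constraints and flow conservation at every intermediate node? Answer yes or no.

Every edge has 0 ≤ f(e) ≤ cap(e).
At each intermediate node, inflow equals outflow.

Yes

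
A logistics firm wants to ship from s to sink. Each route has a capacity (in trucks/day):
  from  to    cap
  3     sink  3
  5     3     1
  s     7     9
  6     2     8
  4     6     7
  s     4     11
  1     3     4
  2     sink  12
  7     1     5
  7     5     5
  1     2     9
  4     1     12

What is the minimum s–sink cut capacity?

Max flow = 15 (via 5 augmenting paths).
In the residual at optimum, the set reachable from s is {1, 2, 3, 4, 5, 6, 7, s}.
Cut edges: 3→sink (cap 3), 2→sink (cap 12). Sum = 15.

15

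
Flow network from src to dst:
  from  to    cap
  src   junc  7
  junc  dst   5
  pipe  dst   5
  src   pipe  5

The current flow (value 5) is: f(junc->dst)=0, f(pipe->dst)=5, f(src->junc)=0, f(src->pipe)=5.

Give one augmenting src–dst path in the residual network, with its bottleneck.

Residual along src->junc->dst: src->junc: 7, junc->dst: 5.
Bottleneck = min = 5.

src->junc->dst, bottleneck 5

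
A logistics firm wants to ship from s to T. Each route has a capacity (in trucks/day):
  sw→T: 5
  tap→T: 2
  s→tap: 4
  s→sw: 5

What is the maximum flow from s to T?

7

Augment s→sw→T: bottleneck 5. Total 5.
Augment s→tap→T: bottleneck 2. Total 7.
No augmenting path remains in the residual graph.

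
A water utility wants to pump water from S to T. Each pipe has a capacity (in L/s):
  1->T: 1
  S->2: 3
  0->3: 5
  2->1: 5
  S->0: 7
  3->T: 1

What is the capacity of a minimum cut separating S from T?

Max flow = 2 (via 2 augmenting paths).
In the residual at optimum, the set reachable from S is {0, 1, 2, 3, S}.
Cut edges: 1->T (cap 1), 3->T (cap 1). Sum = 2.

2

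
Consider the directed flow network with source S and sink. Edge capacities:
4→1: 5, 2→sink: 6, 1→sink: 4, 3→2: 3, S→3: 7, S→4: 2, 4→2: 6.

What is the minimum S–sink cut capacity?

Max flow = 5 (via 2 augmenting paths).
In the residual at optimum, the set reachable from S is {3, S}.
Cut edges: S→4 (cap 2), 3→2 (cap 3). Sum = 5.

5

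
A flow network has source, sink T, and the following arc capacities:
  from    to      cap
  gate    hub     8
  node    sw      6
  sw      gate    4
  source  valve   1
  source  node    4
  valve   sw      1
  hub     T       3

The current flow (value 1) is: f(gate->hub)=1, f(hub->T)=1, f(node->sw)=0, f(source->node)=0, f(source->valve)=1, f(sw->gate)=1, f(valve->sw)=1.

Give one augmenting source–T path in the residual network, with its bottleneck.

source->node->sw->gate->hub->T, bottleneck 2

Residual along source->node->sw->gate->hub->T: source->node: 4, node->sw: 6, sw->gate: 3, gate->hub: 7, hub->T: 2.
Bottleneck = min = 2.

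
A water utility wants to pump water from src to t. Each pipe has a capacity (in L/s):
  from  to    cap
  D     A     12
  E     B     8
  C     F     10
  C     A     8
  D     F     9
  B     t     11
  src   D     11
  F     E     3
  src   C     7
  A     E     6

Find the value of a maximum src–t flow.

Augment src→D→A→E→B→t: bottleneck 6. Total 6.
Augment src→D→F→E→B→t: bottleneck 2. Total 8.
No augmenting path remains in the residual graph.

8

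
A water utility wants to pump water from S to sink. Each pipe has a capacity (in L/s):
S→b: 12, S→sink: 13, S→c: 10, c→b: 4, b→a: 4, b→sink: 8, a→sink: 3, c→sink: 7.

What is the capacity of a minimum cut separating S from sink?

Max flow = 31 (via 4 augmenting paths).
In the residual at optimum, the set reachable from S is {S, a, b, c}.
Cut edges: S→sink (cap 13), c→sink (cap 7), b→sink (cap 8), a→sink (cap 3). Sum = 31.

31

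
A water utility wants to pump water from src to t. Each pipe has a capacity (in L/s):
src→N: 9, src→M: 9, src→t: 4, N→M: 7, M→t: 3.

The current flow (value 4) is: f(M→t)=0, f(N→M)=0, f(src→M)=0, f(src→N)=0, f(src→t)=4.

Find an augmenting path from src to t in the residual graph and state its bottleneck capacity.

Residual along src→M→t: src→M: 9, M→t: 3.
Bottleneck = min = 3.

src→M→t, bottleneck 3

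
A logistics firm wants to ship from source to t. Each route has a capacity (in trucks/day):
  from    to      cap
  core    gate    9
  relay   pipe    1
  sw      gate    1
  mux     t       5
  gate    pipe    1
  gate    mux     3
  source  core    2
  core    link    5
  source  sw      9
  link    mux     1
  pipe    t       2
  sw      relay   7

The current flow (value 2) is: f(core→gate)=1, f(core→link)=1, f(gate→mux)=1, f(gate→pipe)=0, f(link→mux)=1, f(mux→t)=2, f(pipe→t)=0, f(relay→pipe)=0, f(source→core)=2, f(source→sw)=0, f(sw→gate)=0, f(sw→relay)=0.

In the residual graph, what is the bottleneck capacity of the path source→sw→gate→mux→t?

1

Residual capacities along the path: source→sw: 9, sw→gate: 1, gate→mux: 2, mux→t: 3.
Minimum is 1.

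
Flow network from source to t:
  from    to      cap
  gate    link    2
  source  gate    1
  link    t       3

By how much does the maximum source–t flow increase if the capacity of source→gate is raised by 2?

Original max flow = 1.
After raising cap(source→gate), augmenting paths through that edge carry 1 more unit.
New max flow = 2. Increase = 1.

1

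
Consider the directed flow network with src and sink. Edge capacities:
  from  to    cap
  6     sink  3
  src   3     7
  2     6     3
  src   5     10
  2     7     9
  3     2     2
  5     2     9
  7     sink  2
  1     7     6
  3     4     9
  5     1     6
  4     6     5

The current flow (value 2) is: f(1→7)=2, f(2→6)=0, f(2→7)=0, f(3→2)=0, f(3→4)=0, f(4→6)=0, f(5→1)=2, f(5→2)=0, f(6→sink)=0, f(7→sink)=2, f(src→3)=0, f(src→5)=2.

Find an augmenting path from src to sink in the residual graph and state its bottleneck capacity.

src→5→2→6→sink, bottleneck 3

Residual along src→5→2→6→sink: src→5: 8, 5→2: 9, 2→6: 3, 6→sink: 3.
Bottleneck = min = 3.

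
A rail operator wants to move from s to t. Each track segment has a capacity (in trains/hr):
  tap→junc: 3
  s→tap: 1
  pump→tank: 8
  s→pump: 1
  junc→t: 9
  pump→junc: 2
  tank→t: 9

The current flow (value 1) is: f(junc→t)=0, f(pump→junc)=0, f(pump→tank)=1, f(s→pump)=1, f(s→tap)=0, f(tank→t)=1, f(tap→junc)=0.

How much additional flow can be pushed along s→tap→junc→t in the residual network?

Residual capacities along the path: s→tap: 1, tap→junc: 3, junc→t: 9.
Minimum is 1.

1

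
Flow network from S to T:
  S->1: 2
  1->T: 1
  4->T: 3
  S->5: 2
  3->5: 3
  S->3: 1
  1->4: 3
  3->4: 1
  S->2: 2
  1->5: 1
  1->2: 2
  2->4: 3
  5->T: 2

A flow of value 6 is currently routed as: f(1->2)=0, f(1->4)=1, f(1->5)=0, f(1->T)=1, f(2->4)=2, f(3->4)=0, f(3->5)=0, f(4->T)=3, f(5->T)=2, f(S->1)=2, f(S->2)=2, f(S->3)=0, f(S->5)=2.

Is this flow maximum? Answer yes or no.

Yes

Residual reachable from S: {1, 2, 3, 4, 5, S}; T is not reachable.
Saturated cut: 1->T, 4->T, 5->T with total capacity 6 = current flow value. Flow is maximum.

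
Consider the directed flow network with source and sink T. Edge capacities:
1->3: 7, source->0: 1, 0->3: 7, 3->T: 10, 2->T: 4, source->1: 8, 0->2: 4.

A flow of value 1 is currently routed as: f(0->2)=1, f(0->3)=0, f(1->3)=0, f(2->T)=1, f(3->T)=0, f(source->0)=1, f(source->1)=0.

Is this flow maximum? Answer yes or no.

No

Residual path source->1->3->T has bottleneck 7 > 0.
Pushing 7 along it raises the flow to 8, so the given flow is not maximum.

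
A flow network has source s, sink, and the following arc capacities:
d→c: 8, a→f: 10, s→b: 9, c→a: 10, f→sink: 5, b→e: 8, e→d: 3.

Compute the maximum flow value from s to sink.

3

Augment s→b→e→d→c→a→f→sink: bottleneck 3. Total 3.
No augmenting path remains in the residual graph.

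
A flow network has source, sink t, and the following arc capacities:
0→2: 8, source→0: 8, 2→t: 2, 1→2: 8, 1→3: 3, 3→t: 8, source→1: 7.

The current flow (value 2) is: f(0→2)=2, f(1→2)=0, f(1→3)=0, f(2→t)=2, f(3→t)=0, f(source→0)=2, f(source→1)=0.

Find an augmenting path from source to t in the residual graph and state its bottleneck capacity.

source→1→3→t, bottleneck 3

Residual along source→1→3→t: source→1: 7, 1→3: 3, 3→t: 8.
Bottleneck = min = 3.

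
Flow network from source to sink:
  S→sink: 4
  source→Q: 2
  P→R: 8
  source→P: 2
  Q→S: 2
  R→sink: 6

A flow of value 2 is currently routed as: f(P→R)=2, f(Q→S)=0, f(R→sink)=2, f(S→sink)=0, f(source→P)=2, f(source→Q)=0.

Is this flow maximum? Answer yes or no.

Residual path source→Q→S→sink has bottleneck 2 > 0.
Pushing 2 along it raises the flow to 4, so the given flow is not maximum.

No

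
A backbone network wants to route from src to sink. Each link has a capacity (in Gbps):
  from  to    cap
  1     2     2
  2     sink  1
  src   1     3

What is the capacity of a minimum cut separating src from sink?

1

Max flow = 1 (via 1 augmenting path).
In the residual at optimum, the set reachable from src is {1, 2, src}.
Cut edges: 2→sink (cap 1). Sum = 1.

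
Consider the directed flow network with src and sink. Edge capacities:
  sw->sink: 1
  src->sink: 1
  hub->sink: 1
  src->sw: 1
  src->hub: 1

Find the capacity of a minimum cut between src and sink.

3

Max flow = 3 (via 3 augmenting paths).
In the residual at optimum, the set reachable from src is {src}.
Cut edges: src->sw (cap 1), src->hub (cap 1), src->sink (cap 1). Sum = 3.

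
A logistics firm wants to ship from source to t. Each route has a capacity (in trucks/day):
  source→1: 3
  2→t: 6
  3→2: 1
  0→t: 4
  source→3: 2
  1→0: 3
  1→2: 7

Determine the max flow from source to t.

4

Augment source→1→0→t: bottleneck 3. Total 3.
Augment source→3→2→t: bottleneck 1. Total 4.
No augmenting path remains in the residual graph.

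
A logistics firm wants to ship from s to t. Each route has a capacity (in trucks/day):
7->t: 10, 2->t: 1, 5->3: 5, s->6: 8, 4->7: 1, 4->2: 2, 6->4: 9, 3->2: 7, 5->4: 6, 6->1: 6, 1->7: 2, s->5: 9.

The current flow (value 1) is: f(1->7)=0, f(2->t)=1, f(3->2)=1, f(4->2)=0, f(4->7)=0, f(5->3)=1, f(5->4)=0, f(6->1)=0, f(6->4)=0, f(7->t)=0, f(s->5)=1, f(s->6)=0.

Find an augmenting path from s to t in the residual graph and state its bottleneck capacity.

Residual along s->5->4->7->t: s->5: 8, 5->4: 6, 4->7: 1, 7->t: 10.
Bottleneck = min = 1.

s->5->4->7->t, bottleneck 1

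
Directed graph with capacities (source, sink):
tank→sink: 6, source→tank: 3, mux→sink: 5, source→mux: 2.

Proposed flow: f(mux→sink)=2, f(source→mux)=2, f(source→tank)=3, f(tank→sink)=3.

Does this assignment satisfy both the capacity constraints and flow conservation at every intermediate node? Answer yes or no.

Yes

Every edge has 0 ≤ f(e) ≤ cap(e).
At each intermediate node, inflow equals outflow.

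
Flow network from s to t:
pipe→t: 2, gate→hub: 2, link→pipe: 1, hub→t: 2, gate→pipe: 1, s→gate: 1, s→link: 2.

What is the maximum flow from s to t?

Augment s→gate→hub→t: bottleneck 1. Total 1.
Augment s→link→pipe→t: bottleneck 1. Total 2.
No augmenting path remains in the residual graph.

2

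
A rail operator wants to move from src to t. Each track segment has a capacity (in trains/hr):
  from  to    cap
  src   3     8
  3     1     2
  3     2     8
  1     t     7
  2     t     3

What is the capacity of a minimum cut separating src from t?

5

Max flow = 5 (via 2 augmenting paths).
In the residual at optimum, the set reachable from src is {2, 3, src}.
Cut edges: 3->1 (cap 2), 2->t (cap 3). Sum = 5.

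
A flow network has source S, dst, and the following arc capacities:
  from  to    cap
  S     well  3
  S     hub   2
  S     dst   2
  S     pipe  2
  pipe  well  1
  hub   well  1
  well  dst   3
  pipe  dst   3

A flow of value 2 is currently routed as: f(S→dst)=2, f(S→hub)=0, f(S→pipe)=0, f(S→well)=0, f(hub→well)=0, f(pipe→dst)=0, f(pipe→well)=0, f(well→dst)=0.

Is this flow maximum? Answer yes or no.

No

Residual path S→pipe→dst has bottleneck 2 > 0.
Pushing 2 along it raises the flow to 4, so the given flow is not maximum.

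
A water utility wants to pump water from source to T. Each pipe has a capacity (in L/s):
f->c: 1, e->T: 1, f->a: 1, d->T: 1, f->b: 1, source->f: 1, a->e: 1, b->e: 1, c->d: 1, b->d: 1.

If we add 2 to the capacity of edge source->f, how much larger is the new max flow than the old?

Original max flow = 1.
After raising cap(source->f), augmenting paths through that edge carry 1 more unit.
New max flow = 2. Increase = 1.

1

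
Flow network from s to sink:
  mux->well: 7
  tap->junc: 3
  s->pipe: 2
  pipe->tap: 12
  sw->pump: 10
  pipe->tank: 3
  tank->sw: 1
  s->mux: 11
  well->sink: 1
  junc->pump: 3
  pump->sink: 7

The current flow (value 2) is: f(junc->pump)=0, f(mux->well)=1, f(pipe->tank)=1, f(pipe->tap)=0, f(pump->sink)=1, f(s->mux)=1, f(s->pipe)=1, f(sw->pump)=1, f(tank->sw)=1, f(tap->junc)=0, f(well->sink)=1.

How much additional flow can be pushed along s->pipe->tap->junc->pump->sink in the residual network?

Residual capacities along the path: s->pipe: 1, pipe->tap: 12, tap->junc: 3, junc->pump: 3, pump->sink: 6.
Minimum is 1.

1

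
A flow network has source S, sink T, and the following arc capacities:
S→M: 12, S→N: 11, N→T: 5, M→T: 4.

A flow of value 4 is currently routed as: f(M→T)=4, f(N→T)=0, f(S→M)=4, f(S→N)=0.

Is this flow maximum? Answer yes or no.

Residual path S→N→T has bottleneck 5 > 0.
Pushing 5 along it raises the flow to 9, so the given flow is not maximum.

No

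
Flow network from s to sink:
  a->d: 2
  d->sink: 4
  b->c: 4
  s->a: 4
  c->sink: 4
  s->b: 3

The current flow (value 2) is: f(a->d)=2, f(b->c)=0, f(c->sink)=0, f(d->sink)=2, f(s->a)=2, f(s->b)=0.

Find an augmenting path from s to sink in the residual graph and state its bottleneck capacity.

Residual along s->b->c->sink: s->b: 3, b->c: 4, c->sink: 4.
Bottleneck = min = 3.

s->b->c->sink, bottleneck 3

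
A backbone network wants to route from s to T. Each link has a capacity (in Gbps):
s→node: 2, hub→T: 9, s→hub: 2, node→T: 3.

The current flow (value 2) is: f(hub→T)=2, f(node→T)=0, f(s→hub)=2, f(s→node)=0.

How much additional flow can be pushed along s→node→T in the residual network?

2

Residual capacities along the path: s→node: 2, node→T: 3.
Minimum is 2.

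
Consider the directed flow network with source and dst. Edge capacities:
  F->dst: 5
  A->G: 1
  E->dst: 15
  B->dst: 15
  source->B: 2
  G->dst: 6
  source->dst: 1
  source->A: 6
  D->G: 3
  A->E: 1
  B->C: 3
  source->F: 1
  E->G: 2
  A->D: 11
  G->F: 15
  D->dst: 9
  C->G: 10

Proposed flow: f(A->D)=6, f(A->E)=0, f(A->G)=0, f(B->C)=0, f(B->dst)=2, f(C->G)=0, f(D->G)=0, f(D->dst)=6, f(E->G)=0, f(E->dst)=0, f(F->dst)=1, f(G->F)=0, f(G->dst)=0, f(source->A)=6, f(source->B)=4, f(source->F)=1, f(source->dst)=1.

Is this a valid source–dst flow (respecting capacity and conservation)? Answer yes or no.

Capacity violated on source->B: flow 4 > capacity 2.

No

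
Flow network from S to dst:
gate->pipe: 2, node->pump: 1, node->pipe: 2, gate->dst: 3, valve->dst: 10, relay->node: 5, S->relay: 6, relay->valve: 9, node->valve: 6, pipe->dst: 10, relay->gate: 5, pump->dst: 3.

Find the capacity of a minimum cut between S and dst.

6

Max flow = 6 (via 2 augmenting paths).
In the residual at optimum, the set reachable from S is {S}.
Cut edges: S->relay (cap 6). Sum = 6.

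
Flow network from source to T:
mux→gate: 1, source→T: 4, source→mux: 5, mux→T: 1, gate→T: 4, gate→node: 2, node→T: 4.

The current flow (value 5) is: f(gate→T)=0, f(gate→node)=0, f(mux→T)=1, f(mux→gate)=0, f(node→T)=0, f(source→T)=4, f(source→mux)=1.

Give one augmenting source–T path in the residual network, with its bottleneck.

source→mux→gate→T, bottleneck 1

Residual along source→mux→gate→T: source→mux: 4, mux→gate: 1, gate→T: 4.
Bottleneck = min = 1.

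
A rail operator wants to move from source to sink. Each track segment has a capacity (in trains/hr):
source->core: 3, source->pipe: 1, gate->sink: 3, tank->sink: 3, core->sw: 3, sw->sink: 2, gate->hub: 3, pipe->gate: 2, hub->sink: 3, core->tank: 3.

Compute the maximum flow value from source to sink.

4

Augment source->pipe->gate->sink: bottleneck 1. Total 1.
Augment source->core->tank->sink: bottleneck 3. Total 4.
No augmenting path remains in the residual graph.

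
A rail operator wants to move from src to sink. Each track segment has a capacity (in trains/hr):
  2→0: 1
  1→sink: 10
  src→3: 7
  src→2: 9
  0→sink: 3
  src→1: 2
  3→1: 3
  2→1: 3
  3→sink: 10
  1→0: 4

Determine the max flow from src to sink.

13

Augment src→3→sink: bottleneck 7. Total 7.
Augment src→1→sink: bottleneck 2. Total 9.
Augment src→2→1→sink: bottleneck 3. Total 12.
Augment src→2→0→sink: bottleneck 1. Total 13.
No augmenting path remains in the residual graph.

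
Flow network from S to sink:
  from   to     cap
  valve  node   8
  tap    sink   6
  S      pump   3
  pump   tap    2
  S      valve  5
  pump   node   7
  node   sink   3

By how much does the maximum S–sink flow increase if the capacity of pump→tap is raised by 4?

Original max flow = 5.
After raising cap(pump→tap), augmenting paths through that edge carry 1 more unit.
New max flow = 6. Increase = 1.

1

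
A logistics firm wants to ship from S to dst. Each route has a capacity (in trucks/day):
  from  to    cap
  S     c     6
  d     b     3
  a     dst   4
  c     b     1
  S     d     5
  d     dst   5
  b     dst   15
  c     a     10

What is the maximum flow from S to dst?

10

Augment S→d→dst: bottleneck 5. Total 5.
Augment S→c→b→dst: bottleneck 1. Total 6.
Augment S→c→a→dst: bottleneck 4. Total 10.
No augmenting path remains in the residual graph.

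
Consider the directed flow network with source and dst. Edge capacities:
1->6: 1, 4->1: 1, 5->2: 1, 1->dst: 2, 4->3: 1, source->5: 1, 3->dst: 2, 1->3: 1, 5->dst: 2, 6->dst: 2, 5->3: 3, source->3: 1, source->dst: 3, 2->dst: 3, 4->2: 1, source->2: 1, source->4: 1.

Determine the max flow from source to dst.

7

Augment source->dst: bottleneck 3. Total 3.
Augment source->5->dst: bottleneck 1. Total 4.
Augment source->2->dst: bottleneck 1. Total 5.
Augment source->3->dst: bottleneck 1. Total 6.
Augment source->4->2->dst: bottleneck 1. Total 7.
No augmenting path remains in the residual graph.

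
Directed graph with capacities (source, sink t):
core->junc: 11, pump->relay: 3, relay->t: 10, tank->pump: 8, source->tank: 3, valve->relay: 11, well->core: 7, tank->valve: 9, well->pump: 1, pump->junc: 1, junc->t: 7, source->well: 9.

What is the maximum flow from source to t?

Augment source->well->core->junc->t: bottleneck 7. Total 7.
Augment source->well->pump->relay->t: bottleneck 1. Total 8.
Augment source->tank->pump->relay->t: bottleneck 2. Total 10.
Augment source->tank->valve->relay->t: bottleneck 1. Total 11.
No augmenting path remains in the residual graph.

11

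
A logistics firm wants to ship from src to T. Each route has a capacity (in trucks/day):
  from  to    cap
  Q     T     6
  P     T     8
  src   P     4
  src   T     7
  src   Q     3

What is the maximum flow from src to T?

14

Augment src→T: bottleneck 7. Total 7.
Augment src→P→T: bottleneck 4. Total 11.
Augment src→Q→T: bottleneck 3. Total 14.
No augmenting path remains in the residual graph.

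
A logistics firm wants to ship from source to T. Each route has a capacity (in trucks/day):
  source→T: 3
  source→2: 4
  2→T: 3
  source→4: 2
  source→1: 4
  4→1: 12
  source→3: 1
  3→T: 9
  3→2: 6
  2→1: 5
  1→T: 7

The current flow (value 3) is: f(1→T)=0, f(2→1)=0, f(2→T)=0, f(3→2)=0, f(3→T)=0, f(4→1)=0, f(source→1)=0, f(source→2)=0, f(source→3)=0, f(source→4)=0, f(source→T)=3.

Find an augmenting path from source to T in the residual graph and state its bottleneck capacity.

source→3→T, bottleneck 1

Residual along source→3→T: source→3: 1, 3→T: 9.
Bottleneck = min = 1.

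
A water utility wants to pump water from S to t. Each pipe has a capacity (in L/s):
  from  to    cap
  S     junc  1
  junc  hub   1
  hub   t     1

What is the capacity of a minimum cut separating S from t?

1

Max flow = 1 (via 1 augmenting path).
In the residual at optimum, the set reachable from S is {S}.
Cut edges: S->junc (cap 1). Sum = 1.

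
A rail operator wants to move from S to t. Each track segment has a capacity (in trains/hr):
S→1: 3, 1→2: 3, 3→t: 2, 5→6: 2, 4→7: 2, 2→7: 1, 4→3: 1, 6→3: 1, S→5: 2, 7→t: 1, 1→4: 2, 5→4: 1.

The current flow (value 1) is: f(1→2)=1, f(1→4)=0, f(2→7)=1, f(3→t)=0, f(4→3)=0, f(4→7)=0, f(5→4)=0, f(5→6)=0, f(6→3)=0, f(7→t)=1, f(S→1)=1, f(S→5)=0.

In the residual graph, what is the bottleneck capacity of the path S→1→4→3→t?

1

Residual capacities along the path: S→1: 2, 1→4: 2, 4→3: 1, 3→t: 2.
Minimum is 1.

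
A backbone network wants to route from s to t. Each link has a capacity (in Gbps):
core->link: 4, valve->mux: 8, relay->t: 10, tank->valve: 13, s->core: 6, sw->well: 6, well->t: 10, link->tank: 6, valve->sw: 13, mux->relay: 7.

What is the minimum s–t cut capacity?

Max flow = 4 (via 1 augmenting path).
In the residual at optimum, the set reachable from s is {core, s}.
Cut edges: core->link (cap 4). Sum = 4.

4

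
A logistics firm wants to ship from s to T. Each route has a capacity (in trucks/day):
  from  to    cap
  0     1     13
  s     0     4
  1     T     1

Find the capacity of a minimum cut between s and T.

1

Max flow = 1 (via 1 augmenting path).
In the residual at optimum, the set reachable from s is {0, 1, s}.
Cut edges: 1→T (cap 1). Sum = 1.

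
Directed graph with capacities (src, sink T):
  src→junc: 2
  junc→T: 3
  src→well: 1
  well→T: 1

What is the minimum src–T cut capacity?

3

Max flow = 3 (via 2 augmenting paths).
In the residual at optimum, the set reachable from src is {src}.
Cut edges: src→well (cap 1), src→junc (cap 2). Sum = 3.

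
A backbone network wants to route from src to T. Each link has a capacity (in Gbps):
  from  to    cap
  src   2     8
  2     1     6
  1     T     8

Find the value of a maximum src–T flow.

6

Augment src→2→1→T: bottleneck 6. Total 6.
No augmenting path remains in the residual graph.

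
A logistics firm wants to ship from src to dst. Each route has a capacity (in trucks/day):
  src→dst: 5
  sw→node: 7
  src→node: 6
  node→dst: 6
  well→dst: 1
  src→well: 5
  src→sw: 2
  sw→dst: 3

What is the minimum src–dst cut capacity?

Max flow = 14 (via 4 augmenting paths).
In the residual at optimum, the set reachable from src is {src, well}.
Cut edges: src→sw (cap 2), src→node (cap 6), src→dst (cap 5), well→dst (cap 1). Sum = 14.

14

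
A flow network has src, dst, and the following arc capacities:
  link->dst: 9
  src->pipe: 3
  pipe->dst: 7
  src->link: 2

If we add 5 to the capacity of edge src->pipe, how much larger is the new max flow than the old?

Original max flow = 5.
After raising cap(src->pipe), augmenting paths through that edge carry 4 more units.
New max flow = 9. Increase = 4.

4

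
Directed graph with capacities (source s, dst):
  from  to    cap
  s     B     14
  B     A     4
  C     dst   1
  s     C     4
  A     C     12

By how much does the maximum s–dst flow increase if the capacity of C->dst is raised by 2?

2

Original max flow = 1.
After raising cap(C->dst), augmenting paths through that edge carry 2 more units.
New max flow = 3. Increase = 2.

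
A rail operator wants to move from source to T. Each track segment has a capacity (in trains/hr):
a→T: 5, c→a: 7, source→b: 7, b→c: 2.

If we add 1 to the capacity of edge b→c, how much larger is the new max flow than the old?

1

Original max flow = 2.
After raising cap(b→c), augmenting paths through that edge carry 1 more unit.
New max flow = 3. Increase = 1.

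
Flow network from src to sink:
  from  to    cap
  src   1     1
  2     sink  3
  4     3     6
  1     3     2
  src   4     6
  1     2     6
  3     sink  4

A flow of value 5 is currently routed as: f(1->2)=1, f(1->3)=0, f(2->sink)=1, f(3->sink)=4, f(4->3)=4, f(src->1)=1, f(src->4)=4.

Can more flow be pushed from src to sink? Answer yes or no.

No

Residual reachable from src: {3, 4, src}; sink is not reachable.
Saturated cut: src->1, 3->sink with total capacity 5 = current flow value. Flow is maximum.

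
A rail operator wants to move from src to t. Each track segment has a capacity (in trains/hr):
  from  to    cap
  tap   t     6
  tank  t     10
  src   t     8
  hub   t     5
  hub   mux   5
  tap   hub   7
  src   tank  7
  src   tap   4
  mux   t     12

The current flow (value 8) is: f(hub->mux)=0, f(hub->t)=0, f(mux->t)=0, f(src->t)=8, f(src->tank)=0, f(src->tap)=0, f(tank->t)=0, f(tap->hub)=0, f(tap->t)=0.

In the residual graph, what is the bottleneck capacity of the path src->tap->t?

4

Residual capacities along the path: src->tap: 4, tap->t: 6.
Minimum is 4.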